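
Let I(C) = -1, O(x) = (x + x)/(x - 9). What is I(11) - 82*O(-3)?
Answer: -42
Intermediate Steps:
O(x) = 2*x/(-9 + x) (O(x) = (2*x)/(-9 + x) = 2*x/(-9 + x))
I(11) - 82*O(-3) = -1 - 164*(-3)/(-9 - 3) = -1 - 164*(-3)/(-12) = -1 - 164*(-3)*(-1)/12 = -1 - 82*½ = -1 - 41 = -42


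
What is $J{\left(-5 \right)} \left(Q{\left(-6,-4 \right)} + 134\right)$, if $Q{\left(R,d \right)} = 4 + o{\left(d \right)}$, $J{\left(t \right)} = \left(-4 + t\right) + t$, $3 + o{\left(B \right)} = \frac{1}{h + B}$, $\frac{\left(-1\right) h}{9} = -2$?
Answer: $-1891$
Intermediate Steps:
$h = 18$ ($h = \left(-9\right) \left(-2\right) = 18$)
$o{\left(B \right)} = -3 + \frac{1}{18 + B}$
$J{\left(t \right)} = -4 + 2 t$
$Q{\left(R,d \right)} = 4 + \frac{-53 - 3 d}{18 + d}$
$J{\left(-5 \right)} \left(Q{\left(-6,-4 \right)} + 134\right) = \left(-4 + 2 \left(-5\right)\right) \left(\frac{19 - 4}{18 - 4} + 134\right) = \left(-4 - 10\right) \left(\frac{1}{14} \cdot 15 + 134\right) = - 14 \left(\frac{1}{14} \cdot 15 + 134\right) = - 14 \left(\frac{15}{14} + 134\right) = \left(-14\right) \frac{1891}{14} = -1891$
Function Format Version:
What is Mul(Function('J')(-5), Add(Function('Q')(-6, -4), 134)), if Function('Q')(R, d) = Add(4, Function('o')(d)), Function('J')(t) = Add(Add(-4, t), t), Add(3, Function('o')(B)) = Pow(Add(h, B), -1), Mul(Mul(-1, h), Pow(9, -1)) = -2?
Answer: -1891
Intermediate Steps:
h = 18 (h = Mul(-9, -2) = 18)
Function('o')(B) = Add(-3, Pow(Add(18, B), -1))
Function('J')(t) = Add(-4, Mul(2, t))
Function('Q')(R, d) = Add(4, Mul(Pow(Add(18, d), -1), Add(-53, Mul(-3, d))))
Mul(Function('J')(-5), Add(Function('Q')(-6, -4), 134)) = Mul(Add(-4, Mul(2, -5)), Add(Mul(Pow(Add(18, -4), -1), Add(19, -4)), 134)) = Mul(Add(-4, -10), Add(Mul(Pow(14, -1), 15), 134)) = Mul(-14, Add(Mul(Rational(1, 14), 15), 134)) = Mul(-14, Add(Rational(15, 14), 134)) = Mul(-14, Rational(1891, 14)) = -1891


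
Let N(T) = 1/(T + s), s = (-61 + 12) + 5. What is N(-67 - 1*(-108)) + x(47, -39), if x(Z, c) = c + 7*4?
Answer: -34/3 ≈ -11.333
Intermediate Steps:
s = -44 (s = -49 + 5 = -44)
x(Z, c) = 28 + c (x(Z, c) = c + 28 = 28 + c)
N(T) = 1/(-44 + T) (N(T) = 1/(T - 44) = 1/(-44 + T))
N(-67 - 1*(-108)) + x(47, -39) = 1/(-44 + (-67 - 1*(-108))) + (28 - 39) = 1/(-44 + (-67 + 108)) - 11 = 1/(-44 + 41) - 11 = 1/(-3) - 11 = -1/3 - 11 = -34/3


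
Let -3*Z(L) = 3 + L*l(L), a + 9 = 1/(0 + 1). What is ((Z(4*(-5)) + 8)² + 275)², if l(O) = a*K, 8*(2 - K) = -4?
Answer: 21349885456/81 ≈ 2.6358e+8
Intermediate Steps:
K = 5/2 (K = 2 - ⅛*(-4) = 2 + ½ = 5/2 ≈ 2.5000)
a = -8 (a = -9 + 1/(0 + 1) = -9 + 1/1 = -9 + 1 = -8)
l(O) = -20 (l(O) = -8*5/2 = -20)
Z(L) = -1 + 20*L/3 (Z(L) = -(3 + L*(-20))/3 = -(3 - 20*L)/3 = -1 + 20*L/3)
((Z(4*(-5)) + 8)² + 275)² = (((-1 + 20*(4*(-5))/3) + 8)² + 275)² = (((-1 + (20/3)*(-20)) + 8)² + 275)² = (((-1 - 400/3) + 8)² + 275)² = ((-403/3 + 8)² + 275)² = ((-379/3)² + 275)² = (143641/9 + 275)² = (146116/9)² = 21349885456/81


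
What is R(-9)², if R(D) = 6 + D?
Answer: 9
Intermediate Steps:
R(-9)² = (6 - 9)² = (-3)² = 9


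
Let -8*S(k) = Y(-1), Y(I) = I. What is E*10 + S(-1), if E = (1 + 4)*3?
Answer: 1201/8 ≈ 150.13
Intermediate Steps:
S(k) = ⅛ (S(k) = -⅛*(-1) = ⅛)
E = 15 (E = 5*3 = 15)
E*10 + S(-1) = 15*10 + ⅛ = 150 + ⅛ = 1201/8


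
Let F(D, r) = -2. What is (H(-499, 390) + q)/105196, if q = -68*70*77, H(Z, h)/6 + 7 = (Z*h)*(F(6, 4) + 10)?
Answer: -4853921/52598 ≈ -92.283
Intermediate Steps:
H(Z, h) = -42 + 48*Z*h (H(Z, h) = -42 + 6*((Z*h)*(-2 + 10)) = -42 + 6*((Z*h)*8) = -42 + 6*(8*Z*h) = -42 + 48*Z*h)
q = -366520 (q = -4760*77 = -366520)
(H(-499, 390) + q)/105196 = ((-42 + 48*(-499)*390) - 366520)/105196 = ((-42 - 9341280) - 366520)*(1/105196) = (-9341322 - 366520)*(1/105196) = -9707842*1/105196 = -4853921/52598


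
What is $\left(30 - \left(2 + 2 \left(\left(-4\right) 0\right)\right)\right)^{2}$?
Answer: $784$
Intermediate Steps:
$\left(30 - \left(2 + 2 \left(\left(-4\right) 0\right)\right)\right)^{2} = \left(30 - 2\right)^{2} = 28^{2} = 784$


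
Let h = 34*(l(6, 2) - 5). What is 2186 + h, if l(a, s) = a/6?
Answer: 2050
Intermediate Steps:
l(a, s) = a/6 (l(a, s) = a*(⅙) = a/6)
h = -136 (h = 34*((⅙)*6 - 5) = 34*(1 - 5) = 34*(-4) = -136)
2186 + h = 2186 - 136 = 2050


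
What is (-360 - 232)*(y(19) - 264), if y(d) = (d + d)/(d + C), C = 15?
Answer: 2645648/17 ≈ 1.5563e+5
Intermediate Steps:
y(d) = 2*d/(15 + d) (y(d) = (d + d)/(d + 15) = (2*d)/(15 + d) = 2*d/(15 + d))
(-360 - 232)*(y(19) - 264) = (-360 - 232)*(2*19/(15 + 19) - 264) = -592*(2*19/34 - 264) = -592*(2*19*(1/34) - 264) = -592*(19/17 - 264) = -592*(-4469/17) = 2645648/17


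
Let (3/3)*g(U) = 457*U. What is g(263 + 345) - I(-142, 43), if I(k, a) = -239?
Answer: 278095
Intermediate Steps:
g(U) = 457*U
g(263 + 345) - I(-142, 43) = 457*(263 + 345) - 1*(-239) = 457*608 + 239 = 277856 + 239 = 278095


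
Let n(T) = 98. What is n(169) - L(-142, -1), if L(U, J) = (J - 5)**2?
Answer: 62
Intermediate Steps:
L(U, J) = (-5 + J)**2
n(169) - L(-142, -1) = 98 - (-5 - 1)**2 = 98 - 1*(-6)**2 = 98 - 1*36 = 98 - 36 = 62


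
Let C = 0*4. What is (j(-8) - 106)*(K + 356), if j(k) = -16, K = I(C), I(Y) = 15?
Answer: -45262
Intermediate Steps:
C = 0
K = 15
(j(-8) - 106)*(K + 356) = (-16 - 106)*(15 + 356) = -122*371 = -45262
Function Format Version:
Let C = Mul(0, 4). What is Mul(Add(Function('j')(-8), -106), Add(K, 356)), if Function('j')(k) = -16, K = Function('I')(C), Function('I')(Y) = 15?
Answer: -45262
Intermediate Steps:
C = 0
K = 15
Mul(Add(Function('j')(-8), -106), Add(K, 356)) = Mul(Add(-16, -106), Add(15, 356)) = Mul(-122, 371) = -45262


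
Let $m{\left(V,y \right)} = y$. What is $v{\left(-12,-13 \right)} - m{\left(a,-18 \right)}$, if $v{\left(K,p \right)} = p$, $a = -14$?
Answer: $5$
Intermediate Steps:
$v{\left(-12,-13 \right)} - m{\left(a,-18 \right)} = -13 - -18 = -13 + 18 = 5$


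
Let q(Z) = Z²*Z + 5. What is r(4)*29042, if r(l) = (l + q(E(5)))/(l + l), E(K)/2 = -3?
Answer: -3005847/4 ≈ -7.5146e+5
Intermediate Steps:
E(K) = -6 (E(K) = 2*(-3) = -6)
q(Z) = 5 + Z³ (q(Z) = Z³ + 5 = 5 + Z³)
r(l) = (-211 + l)/(2*l) (r(l) = (l + (5 + (-6)³))/(l + l) = (l + (5 - 216))/((2*l)) = (l - 211)*(1/(2*l)) = (-211 + l)*(1/(2*l)) = (-211 + l)/(2*l))
r(4)*29042 = ((½)*(-211 + 4)/4)*29042 = ((½)*(¼)*(-207))*29042 = -207/8*29042 = -3005847/4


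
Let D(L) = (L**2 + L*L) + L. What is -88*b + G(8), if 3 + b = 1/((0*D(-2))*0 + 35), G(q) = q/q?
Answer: 9187/35 ≈ 262.49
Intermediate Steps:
G(q) = 1
D(L) = L + 2*L**2 (D(L) = (L**2 + L**2) + L = 2*L**2 + L = L + 2*L**2)
b = -104/35 (b = -3 + 1/((0*(-2*(1 + 2*(-2))))*0 + 35) = -3 + 1/((0*(-2*(1 - 4)))*0 + 35) = -3 + 1/((0*(-2*(-3)))*0 + 35) = -3 + 1/((0*6)*0 + 35) = -3 + 1/(0*0 + 35) = -3 + 1/(0 + 35) = -3 + 1/35 = -104/35 ≈ -2.9714)
-88*b + G(8) = -88*(-104/35) + 1 = 9152/35 + 1 = 9187/35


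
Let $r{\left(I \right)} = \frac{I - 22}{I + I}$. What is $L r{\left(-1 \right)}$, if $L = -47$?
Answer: $- \frac{1081}{2} \approx -540.5$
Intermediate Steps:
$r{\left(I \right)} = \frac{-22 + I}{2 I}$
$L r{\left(-1 \right)} = - 47 \frac{-22 - 1}{2 \left(-1\right)} = - 47 \cdot \frac{1}{2} \left(-1\right) \left(-23\right) = \left(-47\right) \frac{23}{2} = - \frac{1081}{2}$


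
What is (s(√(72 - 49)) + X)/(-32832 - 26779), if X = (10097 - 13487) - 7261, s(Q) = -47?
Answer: 10698/59611 ≈ 0.17946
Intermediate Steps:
X = -10651 (X = -3390 - 7261 = -10651)
(s(√(72 - 49)) + X)/(-32832 - 26779) = (-47 - 10651)/(-32832 - 26779) = -10698/(-59611) = -10698*(-1/59611) = 10698/59611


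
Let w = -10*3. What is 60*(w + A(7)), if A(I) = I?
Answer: -1380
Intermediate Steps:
w = -30
60*(w + A(7)) = 60*(-30 + 7) = 60*(-23) = -1380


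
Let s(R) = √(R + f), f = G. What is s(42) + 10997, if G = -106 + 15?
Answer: 10997 + 7*I ≈ 10997.0 + 7.0*I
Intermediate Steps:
G = -91
f = -91
s(R) = √(-91 + R) (s(R) = √(R - 91) = √(-91 + R))
s(42) + 10997 = √(-91 + 42) + 10997 = √(-49) + 10997 = 7*I + 10997 = 10997 + 7*I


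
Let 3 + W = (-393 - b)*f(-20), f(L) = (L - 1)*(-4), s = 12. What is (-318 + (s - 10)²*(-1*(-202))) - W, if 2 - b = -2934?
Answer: 280129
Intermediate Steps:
b = 2936 (b = 2 - 1*(-2934) = 2 + 2934 = 2936)
f(L) = 4 - 4*L (f(L) = (-1 + L)*(-4) = 4 - 4*L)
W = -279639 (W = -3 + (-393 - 1*2936)*(4 - 4*(-20)) = -3 + (-393 - 2936)*(4 + 80) = -3 - 3329*84 = -3 - 279636 = -279639)
(-318 + (s - 10)²*(-1*(-202))) - W = (-318 + (12 - 10)²*(-1*(-202))) - 1*(-279639) = (-318 + 2²*202) + 279639 = (-318 + 4*202) + 279639 = (-318 + 808) + 279639 = 490 + 279639 = 280129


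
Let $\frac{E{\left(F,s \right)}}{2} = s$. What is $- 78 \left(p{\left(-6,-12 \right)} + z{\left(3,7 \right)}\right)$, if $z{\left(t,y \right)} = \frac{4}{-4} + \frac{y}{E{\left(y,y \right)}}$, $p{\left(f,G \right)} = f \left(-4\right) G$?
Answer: $22503$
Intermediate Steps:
$E{\left(F,s \right)} = 2 s$
$p{\left(f,G \right)} = - 4 G f$ ($p{\left(f,G \right)} = - 4 f G = - 4 G f$)
$z{\left(t,y \right)} = - \frac{1}{2}$ ($z{\left(t,y \right)} = \frac{4}{-4} + \frac{y}{2 y} = 4 \left(- \frac{1}{4}\right) + y \frac{1}{2 y} = -1 + \frac{1}{2} = - \frac{1}{2}$)
$- 78 \left(p{\left(-6,-12 \right)} + z{\left(3,7 \right)}\right) = - 78 \left(\left(-4\right) \left(-12\right) \left(-6\right) - \frac{1}{2}\right) = - 78 \left(-288 - \frac{1}{2}\right) = \left(-78\right) \left(- \frac{577}{2}\right) = 22503$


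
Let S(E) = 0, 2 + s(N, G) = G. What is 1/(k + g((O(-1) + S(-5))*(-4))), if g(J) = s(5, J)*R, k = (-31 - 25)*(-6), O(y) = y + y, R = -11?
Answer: 1/270 ≈ 0.0037037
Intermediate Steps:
s(N, G) = -2 + G
O(y) = 2*y
k = 336 (k = -56*(-6) = 336)
g(J) = 22 - 11*J (g(J) = (-2 + J)*(-11) = 22 - 11*J)
1/(k + g((O(-1) + S(-5))*(-4))) = 1/(336 + (22 - 11*(2*(-1) + 0)*(-4))) = 1/(336 + (22 - 11*(-2 + 0)*(-4))) = 1/(336 + (22 - (-22)*(-4))) = 1/(336 + (22 - 11*8)) = 1/(336 + (22 - 88)) = 1/(336 - 66) = 1/270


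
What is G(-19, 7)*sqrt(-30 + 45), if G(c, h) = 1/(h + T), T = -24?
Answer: -sqrt(15)/17 ≈ -0.22782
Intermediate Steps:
G(c, h) = 1/(-24 + h) (G(c, h) = 1/(h - 24) = 1/(-24 + h))
G(-19, 7)*sqrt(-30 + 45) = sqrt(-30 + 45)/(-24 + 7) = sqrt(15)/(-17) = -sqrt(15)/17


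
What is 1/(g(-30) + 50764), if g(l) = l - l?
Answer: 1/50764 ≈ 1.9699e-5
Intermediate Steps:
g(l) = 0
1/(g(-30) + 50764) = 1/(0 + 50764) = 1/50764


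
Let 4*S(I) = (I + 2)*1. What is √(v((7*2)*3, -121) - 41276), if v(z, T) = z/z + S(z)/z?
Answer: I*√72808638/42 ≈ 203.16*I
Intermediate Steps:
S(I) = ½ + I/4 (S(I) = ((I + 2)*1)/4 = ((2 + I)*1)/4 = (2 + I)/4 = ½ + I/4)
v(z, T) = 1 + (½ + z/4)/z (v(z, T) = z/z + (½ + z/4)/z = 1 + (½ + z/4)/z)
√(v((7*2)*3, -121) - 41276) = √((2 + 5*((7*2)*3))/(4*(((7*2)*3))) - 41276) = √((2 + 5*(14*3))/(4*((14*3))) - 41276) = √((¼)*(2 + 5*42)/42 - 41276) = √((¼)*(1/42)*(2 + 210) - 41276) = √((¼)*(1/42)*212 - 41276) = √(53/42 - 41276) = √(-1733539/42) = I*√72808638/42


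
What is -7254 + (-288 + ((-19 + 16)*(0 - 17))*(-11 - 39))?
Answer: -10092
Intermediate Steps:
-7254 + (-288 + ((-19 + 16)*(0 - 17))*(-11 - 39)) = -7254 + (-288 - 3*(-17)*(-50)) = -7254 + (-288 + 51*(-50)) = -7254 + (-288 - 2550) = -7254 - 2838 = -10092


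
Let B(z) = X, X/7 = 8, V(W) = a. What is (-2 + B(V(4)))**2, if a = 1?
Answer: 2916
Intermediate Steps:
V(W) = 1
X = 56 (X = 7*8 = 56)
B(z) = 56
(-2 + B(V(4)))**2 = (-2 + 56)**2 = 54**2 = 2916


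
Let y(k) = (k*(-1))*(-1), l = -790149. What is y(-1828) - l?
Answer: 788321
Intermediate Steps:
y(k) = k (y(k) = -k*(-1) = k)
y(-1828) - l = -1828 - 1*(-790149) = -1828 + 790149 = 788321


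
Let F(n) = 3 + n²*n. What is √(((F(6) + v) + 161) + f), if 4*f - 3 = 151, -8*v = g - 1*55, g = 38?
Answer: √6730/4 ≈ 20.509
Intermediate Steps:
F(n) = 3 + n³
v = 17/8 (v = -(38 - 1*55)/8 = -(38 - 55)/8 = -⅛*(-17) = 17/8 ≈ 2.1250)
f = 77/2 (f = ¾ + (¼)*151 = ¾ + 151/4 = 77/2 ≈ 38.500)
√(((F(6) + v) + 161) + f) = √((((3 + 6³) + 17/8) + 161) + 77/2) = √((((3 + 216) + 17/8) + 161) + 77/2) = √(((219 + 17/8) + 161) + 77/2) = √((1769/8 + 161) + 77/2) = √(3057/8 + 77/2) = √(3365/8) = √6730/4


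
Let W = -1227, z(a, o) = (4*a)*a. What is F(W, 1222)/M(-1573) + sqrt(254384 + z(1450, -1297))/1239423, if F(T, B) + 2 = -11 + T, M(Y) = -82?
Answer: 620/41 + 8*sqrt(135381)/1239423 ≈ 15.124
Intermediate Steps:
z(a, o) = 4*a**2
F(T, B) = -13 + T (F(T, B) = -2 + (-11 + T) = -13 + T)
F(W, 1222)/M(-1573) + sqrt(254384 + z(1450, -1297))/1239423 = (-13 - 1227)/(-82) + sqrt(254384 + 4*1450**2)/1239423 = -1240*(-1/82) + sqrt(254384 + 4*2102500)*(1/1239423) = 620/41 + sqrt(254384 + 8410000)*(1/1239423) = 620/41 + sqrt(8664384)*(1/1239423) = 620/41 + (8*sqrt(135381))*(1/1239423) = 620/41 + 8*sqrt(135381)/1239423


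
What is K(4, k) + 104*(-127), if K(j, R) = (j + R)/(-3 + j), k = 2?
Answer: -13202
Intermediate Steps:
K(j, R) = (R + j)/(-3 + j)
K(4, k) + 104*(-127) = (2 + 4)/(-3 + 4) + 104*(-127) = 6/1 - 13208 = 1*6 - 13208 = 6 - 13208 = -13202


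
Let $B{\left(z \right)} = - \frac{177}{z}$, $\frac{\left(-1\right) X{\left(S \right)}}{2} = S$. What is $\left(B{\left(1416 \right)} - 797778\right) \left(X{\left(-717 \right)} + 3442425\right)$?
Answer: $- \frac{21979483006275}{8} \approx -2.7474 \cdot 10^{12}$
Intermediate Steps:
$X{\left(S \right)} = - 2 S$
$\left(B{\left(1416 \right)} - 797778\right) \left(X{\left(-717 \right)} + 3442425\right) = \left(- \frac{177}{1416} - 797778\right) \left(\left(-2\right) \left(-717\right) + 3442425\right) = \left(\left(-177\right) \frac{1}{1416} - 797778\right) \left(1434 + 3442425\right) = \left(- \frac{1}{8} - 797778\right) 3443859 = \left(- \frac{6382225}{8}\right) 3443859 = - \frac{21979483006275}{8}$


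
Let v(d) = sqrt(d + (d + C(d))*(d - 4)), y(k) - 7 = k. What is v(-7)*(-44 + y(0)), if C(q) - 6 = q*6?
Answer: -37*sqrt(466) ≈ -798.72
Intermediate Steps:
C(q) = 6 + 6*q (C(q) = 6 + q*6 = 6 + 6*q)
y(k) = 7 + k
v(d) = sqrt(d + (-4 + d)*(6 + 7*d)) (v(d) = sqrt(d + (d + (6 + 6*d))*(d - 4)) = sqrt(d + (6 + 7*d)*(-4 + d)) = sqrt(d + (-4 + d)*(6 + 7*d)))
v(-7)*(-44 + y(0)) = sqrt(-24 - 21*(-7) + 7*(-7)**2)*(-44 + (7 + 0)) = sqrt(-24 + 147 + 7*49)*(-44 + 7) = sqrt(-24 + 147 + 343)*(-37) = sqrt(466)*(-37) = -37*sqrt(466)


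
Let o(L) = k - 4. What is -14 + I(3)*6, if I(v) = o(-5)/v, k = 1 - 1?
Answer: -22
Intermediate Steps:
k = 0
o(L) = -4 (o(L) = 0 - 4 = -4)
I(v) = -4/v
-14 + I(3)*6 = -14 - 4/3*6 = -14 - 8 = -22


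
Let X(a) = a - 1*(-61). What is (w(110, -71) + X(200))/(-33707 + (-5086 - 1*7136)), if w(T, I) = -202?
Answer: -59/45929 ≈ -0.0012846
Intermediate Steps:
X(a) = 61 + a (X(a) = a + 61 = 61 + a)
(w(110, -71) + X(200))/(-33707 + (-5086 - 1*7136)) = (-202 + (61 + 200))/(-33707 + (-5086 - 1*7136)) = (-202 + 261)/(-33707 + (-5086 - 7136)) = 59/(-33707 - 12222) = 59/(-45929) = 59*(-1/45929) = -59/45929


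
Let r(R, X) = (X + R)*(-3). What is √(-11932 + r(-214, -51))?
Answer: I*√11137 ≈ 105.53*I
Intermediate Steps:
r(R, X) = -3*R - 3*X (r(R, X) = (R + X)*(-3) = -3*R - 3*X)
√(-11932 + r(-214, -51)) = √(-11932 + (-3*(-214) - 3*(-51))) = √(-11932 + (642 + 153)) = √(-11932 + 795) = √(-11137) = I*√11137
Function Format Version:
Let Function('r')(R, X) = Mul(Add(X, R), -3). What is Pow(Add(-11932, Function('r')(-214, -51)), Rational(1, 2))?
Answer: Mul(I, Pow(11137, Rational(1, 2))) ≈ Mul(105.53, I)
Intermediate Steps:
Function('r')(R, X) = Add(Mul(-3, R), Mul(-3, X)) (Function('r')(R, X) = Mul(Add(R, X), -3) = Add(Mul(-3, R), Mul(-3, X)))
Pow(Add(-11932, Function('r')(-214, -51)), Rational(1, 2)) = Pow(Add(-11932, Add(Mul(-3, -214), Mul(-3, -51))), Rational(1, 2)) = Pow(Add(-11932, Add(642, 153)), Rational(1, 2)) = Pow(Add(-11932, 795), Rational(1, 2)) = Pow(-11137, Rational(1, 2)) = Mul(I, Pow(11137, Rational(1, 2)))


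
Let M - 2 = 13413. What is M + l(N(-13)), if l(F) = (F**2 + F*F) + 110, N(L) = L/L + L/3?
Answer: 121925/9 ≈ 13547.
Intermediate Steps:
M = 13415 (M = 2 + 13413 = 13415)
N(L) = 1 + L/3 (N(L) = 1 + L*(1/3) = 1 + L/3)
l(F) = 110 + 2*F**2 (l(F) = (F**2 + F**2) + 110 = 2*F**2 + 110 = 110 + 2*F**2)
M + l(N(-13)) = 13415 + (110 + 2*(1 + (1/3)*(-13))**2) = 13415 + (110 + 2*(1 - 13/3)**2) = 13415 + (110 + 2*(-10/3)**2) = 13415 + (110 + 2*(100/9)) = 13415 + (110 + 200/9) = 13415 + 1190/9 = 121925/9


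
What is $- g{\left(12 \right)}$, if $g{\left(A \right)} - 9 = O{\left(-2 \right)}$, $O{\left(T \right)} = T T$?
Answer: $-13$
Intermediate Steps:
$O{\left(T \right)} = T^{2}$
$g{\left(A \right)} = 13$ ($g{\left(A \right)} = 9 + \left(-2\right)^{2} = 9 + 4 = 13$)
$- g{\left(12 \right)} = \left(-1\right) 13 = -13$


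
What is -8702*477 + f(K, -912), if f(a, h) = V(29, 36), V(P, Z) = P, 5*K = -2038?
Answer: -4150825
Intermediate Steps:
K = -2038/5 (K = (1/5)*(-2038) = -2038/5 ≈ -407.60)
f(a, h) = 29
-8702*477 + f(K, -912) = -8702*477 + 29 = -4150854 + 29 = -4150825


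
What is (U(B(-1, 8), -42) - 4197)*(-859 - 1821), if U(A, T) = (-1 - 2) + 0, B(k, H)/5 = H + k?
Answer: 11256000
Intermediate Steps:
B(k, H) = 5*H + 5*k (B(k, H) = 5*(H + k) = 5*H + 5*k)
U(A, T) = -3 (U(A, T) = -3 + 0 = -3)
(U(B(-1, 8), -42) - 4197)*(-859 - 1821) = (-3 - 4197)*(-859 - 1821) = -4200*(-2680) = 11256000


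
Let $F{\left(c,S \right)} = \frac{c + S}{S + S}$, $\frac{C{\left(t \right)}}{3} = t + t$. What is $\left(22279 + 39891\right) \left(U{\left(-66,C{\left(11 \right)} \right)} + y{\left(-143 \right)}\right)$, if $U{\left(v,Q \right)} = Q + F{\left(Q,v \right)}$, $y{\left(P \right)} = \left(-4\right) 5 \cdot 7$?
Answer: $-4600580$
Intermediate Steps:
$C{\left(t \right)} = 6 t$ ($C{\left(t \right)} = 3 \left(t + t\right) = 3 \cdot 2 t = 6 t$)
$F{\left(c,S \right)} = \frac{S + c}{2 S}$
$y{\left(P \right)} = -140$ ($y{\left(P \right)} = \left(-20\right) 7 = -140$)
$U{\left(v,Q \right)} = Q + \frac{Q + v}{2 v}$ ($U{\left(v,Q \right)} = Q + \frac{v + Q}{2 v} = Q + \frac{Q + v}{2 v}$)
$\left(22279 + 39891\right) \left(U{\left(-66,C{\left(11 \right)} \right)} + y{\left(-143 \right)}\right) = \left(22279 + 39891\right) \left(\left(\frac{1}{2} + 6 \cdot 11 + \frac{6 \cdot 11}{2 \left(-66\right)}\right) - 140\right) = 62170 \left(\left(\frac{1}{2} + 66 + \frac{1}{2} \cdot 66 \left(- \frac{1}{66}\right)\right) - 140\right) = 62170 \left(\left(\frac{1}{2} + 66 - \frac{1}{2}\right) - 140\right) = 62170 \left(66 - 140\right) = 62170 \left(-74\right) = -4600580$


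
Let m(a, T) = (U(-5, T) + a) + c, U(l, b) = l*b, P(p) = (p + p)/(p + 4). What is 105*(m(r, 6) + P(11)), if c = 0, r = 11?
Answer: -1841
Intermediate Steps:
P(p) = 2*p/(4 + p) (P(p) = (2*p)/(4 + p) = 2*p/(4 + p))
U(l, b) = b*l
m(a, T) = a - 5*T (m(a, T) = (T*(-5) + a) + 0 = (-5*T + a) + 0 = (a - 5*T) + 0 = a - 5*T)
105*(m(r, 6) + P(11)) = 105*((11 - 5*6) + 2*11/(4 + 11)) = 105*((11 - 30) + 2*11/15) = 105*(-19 + 2*11*(1/15)) = 105*(-19 + 22/15) = 105*(-263/15) = -1841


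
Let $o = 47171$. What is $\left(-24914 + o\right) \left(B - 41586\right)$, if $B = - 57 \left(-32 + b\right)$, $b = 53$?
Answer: $-952221231$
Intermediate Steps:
$B = -1197$ ($B = - 57 \left(-32 + 53\right) = \left(-57\right) 21 = -1197$)
$\left(-24914 + o\right) \left(B - 41586\right) = \left(-24914 + 47171\right) \left(-1197 - 41586\right) = 22257 \left(-42783\right) = -952221231$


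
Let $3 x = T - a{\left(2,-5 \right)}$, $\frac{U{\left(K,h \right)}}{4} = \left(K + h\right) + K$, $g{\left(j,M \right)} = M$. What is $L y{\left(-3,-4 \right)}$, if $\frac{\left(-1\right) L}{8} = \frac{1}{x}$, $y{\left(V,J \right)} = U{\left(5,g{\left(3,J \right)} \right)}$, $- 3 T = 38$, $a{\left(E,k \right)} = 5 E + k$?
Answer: $\frac{1728}{53} \approx 32.604$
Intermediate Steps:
$a{\left(E,k \right)} = k + 5 E$
$U{\left(K,h \right)} = 4 h + 8 K$ ($U{\left(K,h \right)} = 4 \left(\left(K + h\right) + K\right) = 4 \left(h + 2 K\right) = 4 h + 8 K$)
$T = - \frac{38}{3}$ ($T = \left(- \frac{1}{3}\right) 38 = - \frac{38}{3} \approx -12.667$)
$y{\left(V,J \right)} = 40 + 4 J$ ($y{\left(V,J \right)} = 4 J + 8 \cdot 5 = 4 J + 40 = 40 + 4 J$)
$x = - \frac{53}{9}$ ($x = \frac{- \frac{38}{3} - \left(-5 + 5 \cdot 2\right)}{3} = \frac{- \frac{38}{3} - \left(-5 + 10\right)}{3} = \frac{- \frac{38}{3} - 5}{3} = \frac{1}{3} \left(- \frac{53}{3}\right) = - \frac{53}{9} \approx -5.8889$)
$L = \frac{72}{53}$ ($L = - \frac{8}{- \frac{53}{9}} = \left(-8\right) \left(- \frac{9}{53}\right) = \frac{72}{53} \approx 1.3585$)
$L y{\left(-3,-4 \right)} = \frac{72 \left(40 + 4 \left(-4\right)\right)}{53} = \frac{72 \left(40 - 16\right)}{53} = \frac{72}{53} \cdot 24 = \frac{1728}{53}$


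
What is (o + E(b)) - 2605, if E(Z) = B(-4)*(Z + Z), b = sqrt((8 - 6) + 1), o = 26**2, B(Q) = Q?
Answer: -1929 - 8*sqrt(3) ≈ -1942.9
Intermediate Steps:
o = 676
b = sqrt(3) (b = sqrt(2 + 1) = sqrt(3) ≈ 1.7320)
E(Z) = -8*Z (E(Z) = -4*(Z + Z) = -8*Z)
(o + E(b)) - 2605 = (676 - 8*sqrt(3)) - 2605 = -1929 - 8*sqrt(3)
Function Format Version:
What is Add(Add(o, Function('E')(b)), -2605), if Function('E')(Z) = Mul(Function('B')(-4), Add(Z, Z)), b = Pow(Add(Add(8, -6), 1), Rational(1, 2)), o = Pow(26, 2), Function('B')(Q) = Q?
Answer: Add(-1929, Mul(-8, Pow(3, Rational(1, 2)))) ≈ -1942.9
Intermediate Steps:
o = 676
b = Pow(3, Rational(1, 2)) (b = Pow(Add(2, 1), Rational(1, 2)) = Pow(3, Rational(1, 2)) ≈ 1.7320)
Function('E')(Z) = Mul(-8, Z) (Function('E')(Z) = Mul(-4, Add(Z, Z)) = Mul(-4, Mul(2, Z)) = Mul(-8, Z))
Add(Add(o, Function('E')(b)), -2605) = Add(Add(676, Mul(-8, Pow(3, Rational(1, 2)))), -2605) = Add(-1929, Mul(-8, Pow(3, Rational(1, 2))))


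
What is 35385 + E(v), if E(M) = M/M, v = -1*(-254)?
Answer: 35386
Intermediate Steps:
v = 254
E(M) = 1
35385 + E(v) = 35385 + 1 = 35386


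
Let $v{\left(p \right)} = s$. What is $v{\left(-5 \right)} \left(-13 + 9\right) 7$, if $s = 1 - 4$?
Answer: $84$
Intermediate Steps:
$s = -3$
$v{\left(p \right)} = -3$
$v{\left(-5 \right)} \left(-13 + 9\right) 7 = - 3 \left(-13 + 9\right) 7 = - 3 \left(\left(-4\right) 7\right) = \left(-3\right) \left(-28\right) = 84$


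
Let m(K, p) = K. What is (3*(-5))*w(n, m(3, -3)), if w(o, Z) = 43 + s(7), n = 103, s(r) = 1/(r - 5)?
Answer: -1305/2 ≈ -652.50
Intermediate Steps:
s(r) = 1/(-5 + r)
w(o, Z) = 87/2 (w(o, Z) = 43 + 1/(-5 + 7) = 43 + 1/2 = 43 + ½ = 87/2)
(3*(-5))*w(n, m(3, -3)) = (3*(-5))*(87/2) = -15*87/2 = -1305/2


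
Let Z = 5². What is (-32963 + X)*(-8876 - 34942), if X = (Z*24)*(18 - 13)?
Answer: 1312918734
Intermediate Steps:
Z = 25
X = 3000 (X = (25*24)*(18 - 13) = 600*5 = 3000)
(-32963 + X)*(-8876 - 34942) = (-32963 + 3000)*(-8876 - 34942) = -29963*(-43818) = 1312918734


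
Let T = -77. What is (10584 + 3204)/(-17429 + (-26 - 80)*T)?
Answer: -4596/3089 ≈ -1.4879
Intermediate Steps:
(10584 + 3204)/(-17429 + (-26 - 80)*T) = (10584 + 3204)/(-17429 + (-26 - 80)*(-77)) = 13788/(-17429 - 106*(-77)) = 13788/(-17429 + 8162) = 13788/(-9267) = 13788*(-1/9267) = -4596/3089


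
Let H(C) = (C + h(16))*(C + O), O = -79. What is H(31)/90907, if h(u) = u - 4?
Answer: -2064/90907 ≈ -0.022705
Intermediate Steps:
h(u) = -4 + u
H(C) = (-79 + C)*(12 + C) (H(C) = (C + (-4 + 16))*(C - 79) = (C + 12)*(-79 + C) = (12 + C)*(-79 + C) = (-79 + C)*(12 + C))
H(31)/90907 = (-948 + 31**2 - 67*31)/90907 = (-948 + 961 - 2077)*(1/90907) = -2064*1/90907 = -2064/90907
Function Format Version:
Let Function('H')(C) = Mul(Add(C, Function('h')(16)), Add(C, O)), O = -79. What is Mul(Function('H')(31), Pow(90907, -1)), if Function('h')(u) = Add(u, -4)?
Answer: Rational(-2064, 90907) ≈ -0.022705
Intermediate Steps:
Function('h')(u) = Add(-4, u)
Function('H')(C) = Mul(Add(-79, C), Add(12, C)) (Function('H')(C) = Mul(Add(C, Add(-4, 16)), Add(C, -79)) = Mul(Add(C, 12), Add(-79, C)) = Mul(Add(12, C), Add(-79, C)) = Mul(Add(-79, C), Add(12, C)))
Mul(Function('H')(31), Pow(90907, -1)) = Mul(Add(-948, Pow(31, 2), Mul(-67, 31)), Pow(90907, -1)) = Mul(Add(-948, 961, -2077), Rational(1, 90907)) = Mul(-2064, Rational(1, 90907)) = Rational(-2064, 90907)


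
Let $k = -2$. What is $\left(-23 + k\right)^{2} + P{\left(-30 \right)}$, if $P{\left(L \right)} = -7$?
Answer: $618$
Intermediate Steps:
$\left(-23 + k\right)^{2} + P{\left(-30 \right)} = \left(-23 - 2\right)^{2} - 7 = \left(-25\right)^{2} - 7 = 625 - 7 = 618$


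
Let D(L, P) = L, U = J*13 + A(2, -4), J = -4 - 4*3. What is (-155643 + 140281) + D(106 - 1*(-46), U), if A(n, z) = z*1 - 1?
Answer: -15210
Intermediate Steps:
J = -16 (J = -4 - 12 = -16)
A(n, z) = -1 + z (A(n, z) = z - 1 = -1 + z)
U = -213 (U = -16*13 + (-1 - 4) = -208 - 5 = -213)
(-155643 + 140281) + D(106 - 1*(-46), U) = (-155643 + 140281) + (106 - 1*(-46)) = -15362 + (106 + 46) = -15362 + 152 = -15210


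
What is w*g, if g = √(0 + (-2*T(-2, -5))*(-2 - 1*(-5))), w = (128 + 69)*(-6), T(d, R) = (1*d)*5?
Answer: -2364*√15 ≈ -9155.7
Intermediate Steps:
T(d, R) = 5*d (T(d, R) = d*5 = 5*d)
w = -1182 (w = 197*(-6) = -1182)
g = 2*√15 (g = √(0 + (-10*(-2))*(-2 - 1*(-5))) = √(0 + (-2*(-10))*(-2 + 5)) = √(0 + 20*3) = √(0 + 60) = √60 = 2*√15 ≈ 7.7460)
w*g = -2364*√15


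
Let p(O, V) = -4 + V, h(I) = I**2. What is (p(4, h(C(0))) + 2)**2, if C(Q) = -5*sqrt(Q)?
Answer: 4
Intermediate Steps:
(p(4, h(C(0))) + 2)**2 = ((-4 + (-5*sqrt(0))**2) + 2)**2 = ((-4 + (-5*0)**2) + 2)**2 = ((-4 + 0**2) + 2)**2 = ((-4 + 0) + 2)**2 = (-4 + 2)**2 = (-2)**2 = 4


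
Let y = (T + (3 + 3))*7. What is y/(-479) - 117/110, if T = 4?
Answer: -63743/52690 ≈ -1.2098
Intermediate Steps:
y = 70 (y = (4 + (3 + 3))*7 = (4 + 6)*7 = 10*7 = 70)
y/(-479) - 117/110 = 70/(-479) - 117/110 = 70*(-1/479) - 117*1/110 = -70/479 - 117/110 = -63743/52690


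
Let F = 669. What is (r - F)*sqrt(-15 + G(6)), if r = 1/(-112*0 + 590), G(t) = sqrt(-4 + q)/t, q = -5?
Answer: -394709*sqrt(-60 + 2*I)/1180 ≈ -43.178 - 2591.4*I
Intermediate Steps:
G(t) = 3*I/t (G(t) = sqrt(-4 - 5)/t = sqrt(-9)/t = (3*I)/t = 3*I/t)
r = 1/590 (r = 1/(0 + 590) = 1/590 ≈ 0.0016949)
(r - F)*sqrt(-15 + G(6)) = (1/590 - 1*669)*sqrt(-15 + 3*I/6) = (1/590 - 669)*sqrt(-15 + 3*I*(1/6)) = -394709*sqrt(-15 + I/2)/590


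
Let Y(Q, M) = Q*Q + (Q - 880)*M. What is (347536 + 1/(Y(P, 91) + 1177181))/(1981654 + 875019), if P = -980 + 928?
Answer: 380577290129/3128265472129 ≈ 0.12166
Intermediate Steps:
P = -52
Y(Q, M) = Q**2 + M*(-880 + Q) (Y(Q, M) = Q**2 + (-880 + Q)*M = Q**2 + M*(-880 + Q))
(347536 + 1/(Y(P, 91) + 1177181))/(1981654 + 875019) = (347536 + 1/(((-52)**2 - 880*91 + 91*(-52)) + 1177181))/(1981654 + 875019) = (347536 + 1/((2704 - 80080 - 4732) + 1177181))/2856673 = (347536 + 1/(-82108 + 1177181))*(1/2856673) = (347536 + 1/1095073)*(1/2856673) = (380577290129/1095073)*(1/2856673) = 380577290129/3128265472129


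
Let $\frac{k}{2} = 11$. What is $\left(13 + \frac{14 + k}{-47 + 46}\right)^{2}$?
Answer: $529$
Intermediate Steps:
$k = 22$ ($k = 2 \cdot 11 = 22$)
$\left(13 + \frac{14 + k}{-47 + 46}\right)^{2} = \left(13 + \frac{14 + 22}{-47 + 46}\right)^{2} = \left(13 + \frac{36}{-1}\right)^{2} = \left(13 + 36 \left(-1\right)\right)^{2} = \left(13 - 36\right)^{2} = \left(-23\right)^{2} = 529$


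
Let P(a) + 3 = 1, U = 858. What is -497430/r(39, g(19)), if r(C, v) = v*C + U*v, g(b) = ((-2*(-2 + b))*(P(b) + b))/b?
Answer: 1575195/86411 ≈ 18.229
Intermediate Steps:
P(a) = -2 (P(a) = -3 + 1 = -2)
g(b) = (-2 + b)*(4 - 2*b)/b (g(b) = ((-2*(-2 + b))*(-2 + b))/b = ((4 - 2*b)*(-2 + b))/b = ((-2 + b)*(4 - 2*b))/b = (-2 + b)*(4 - 2*b)/b)
r(C, v) = 858*v + C*v (r(C, v) = v*C + 858*v = C*v + 858*v = 858*v + C*v)
-497430/r(39, g(19)) = -497430*1/((858 + 39)*(8 - 8/19 - 2*19)) = -497430*1/(897*(8 - 8*1/19 - 38)) = -497430*1/(897*(8 - 8/19 - 38)) = -497430/((-578/19*897)) = -497430/(-518466/19) = -497430*(-19/518466) = 1575195/86411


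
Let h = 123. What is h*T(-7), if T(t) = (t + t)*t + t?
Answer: 11193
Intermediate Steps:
T(t) = t + 2*t² (T(t) = (2*t)*t + t = 2*t² + t = t + 2*t²)
h*T(-7) = 123*(-7*(1 + 2*(-7))) = 123*(-7*(1 - 14)) = 123*(-7*(-13)) = 123*91 = 11193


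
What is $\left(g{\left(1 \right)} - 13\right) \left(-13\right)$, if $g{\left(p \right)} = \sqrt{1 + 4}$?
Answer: $169 - 13 \sqrt{5} \approx 139.93$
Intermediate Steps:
$g{\left(p \right)} = \sqrt{5}$
$\left(g{\left(1 \right)} - 13\right) \left(-13\right) = \left(\sqrt{5} - 13\right) \left(-13\right) = \left(-13 + \sqrt{5}\right) \left(-13\right) = 169 - 13 \sqrt{5}$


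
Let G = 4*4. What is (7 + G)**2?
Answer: 529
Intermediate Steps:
G = 16
(7 + G)**2 = (7 + 16)**2 = 23**2 = 529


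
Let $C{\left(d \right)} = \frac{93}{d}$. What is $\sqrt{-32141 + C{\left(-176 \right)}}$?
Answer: $\frac{i \sqrt{62225999}}{44} \approx 179.28 i$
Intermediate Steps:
$\sqrt{-32141 + C{\left(-176 \right)}} = \sqrt{-32141 + \frac{93}{-176}} = \sqrt{-32141 + 93 \left(- \frac{1}{176}\right)} = \sqrt{-32141 - \frac{93}{176}} = \sqrt{- \frac{5656909}{176}} = \frac{i \sqrt{62225999}}{44}$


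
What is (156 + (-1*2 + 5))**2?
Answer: 25281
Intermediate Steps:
(156 + (-1*2 + 5))**2 = (156 + (-2 + 5))**2 = (156 + 3)**2 = 159**2 = 25281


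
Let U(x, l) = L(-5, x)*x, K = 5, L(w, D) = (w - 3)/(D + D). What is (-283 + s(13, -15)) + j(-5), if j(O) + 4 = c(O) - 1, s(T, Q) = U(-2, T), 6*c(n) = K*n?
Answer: -1777/6 ≈ -296.17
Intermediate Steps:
L(w, D) = (-3 + w)/(2*D) (L(w, D) = (-3 + w)/((2*D)) = (-3 + w)*(1/(2*D)) = (-3 + w)/(2*D))
c(n) = 5*n/6 (c(n) = (5*n)/6 = 5*n/6)
U(x, l) = -4 (U(x, l) = ((-3 - 5)/(2*x))*x = ((½)*(-8)/x)*x = (-4/x)*x = -4)
s(T, Q) = -4
j(O) = -5 + 5*O/6 (j(O) = -4 + (5*O/6 - 1) = -4 + (-1 + 5*O/6) = -5 + 5*O/6)
(-283 + s(13, -15)) + j(-5) = (-283 - 4) + (-5 + (⅚)*(-5)) = -287 + (-5 - 25/6) = -287 - 55/6 = -1777/6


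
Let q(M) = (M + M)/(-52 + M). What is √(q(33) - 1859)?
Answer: I*√672353/19 ≈ 43.156*I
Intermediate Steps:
q(M) = 2*M/(-52 + M) (q(M) = (2*M)/(-52 + M) = 2*M/(-52 + M))
√(q(33) - 1859) = √(2*33/(-52 + 33) - 1859) = √(2*33/(-19) - 1859) = √(2*33*(-1/19) - 1859) = √(-66/19 - 1859) = √(-35387/19) = I*√672353/19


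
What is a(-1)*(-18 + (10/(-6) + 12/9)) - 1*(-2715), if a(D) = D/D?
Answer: 8090/3 ≈ 2696.7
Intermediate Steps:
a(D) = 1
a(-1)*(-18 + (10/(-6) + 12/9)) - 1*(-2715) = 1*(-18 + (10/(-6) + 12/9)) - 1*(-2715) = 1*(-18 + (10*(-1/6) + 12*(1/9))) + 2715 = 1*(-18 + (-5/3 + 4/3)) + 2715 = 1*(-18 - 1/3) + 2715 = 1*(-55/3) + 2715 = -55/3 + 2715 = 8090/3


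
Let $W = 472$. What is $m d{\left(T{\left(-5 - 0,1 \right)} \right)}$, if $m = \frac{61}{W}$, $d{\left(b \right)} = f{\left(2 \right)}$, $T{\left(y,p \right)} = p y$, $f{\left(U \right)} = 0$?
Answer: $0$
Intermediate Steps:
$d{\left(b \right)} = 0$
$m = \frac{61}{472} \approx 0.12924$
$m d{\left(T{\left(-5 - 0,1 \right)} \right)} = \frac{61}{472} \cdot 0 = 0$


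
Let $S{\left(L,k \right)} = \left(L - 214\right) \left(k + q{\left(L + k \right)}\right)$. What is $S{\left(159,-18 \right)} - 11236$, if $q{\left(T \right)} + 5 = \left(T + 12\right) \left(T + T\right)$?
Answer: $-2383001$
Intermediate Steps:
$q{\left(T \right)} = -5 + 2 T \left(12 + T\right)$ ($q{\left(T \right)} = -5 + \left(T + 12\right) \left(T + T\right) = -5 + \left(12 + T\right) 2 T = -5 + 2 T \left(12 + T\right)$)
$S{\left(L,k \right)} = \left(-214 + L\right) \left(-5 + 2 \left(L + k\right)^{2} + 24 L + 25 k\right)$ ($S{\left(L,k \right)} = \left(L - 214\right) \left(k + \left(-5 + 2 \left(L + k\right)^{2} + 24 \left(L + k\right)\right)\right) = \left(-214 + L\right) \left(k + \left(-5 + 2 \left(L + k\right)^{2} + \left(24 L + 24 k\right)\right)\right) = \left(-214 + L\right) \left(k + \left(-5 + 2 \left(L + k\right)^{2} + 24 L + 24 k\right)\right) = \left(-214 + L\right) \left(-5 + 2 \left(L + k\right)^{2} + 24 L + 25 k\right)$)
$S{\left(159,-18 \right)} - 11236 = \left(1070 - -96300 - 817419 - 428 \left(159 - 18\right)^{2} + 24 \cdot 159^{2} + 2 \cdot 159 \left(159 - 18\right)^{2} + 25 \cdot 159 \left(-18\right)\right) - 11236 = \left(1070 + 96300 - 817419 - 428 \cdot 141^{2} + 24 \cdot 25281 + 2 \cdot 159 \cdot 141^{2} - 71550\right) - 11236 = \left(1070 + 96300 - 817419 - 8509068 + 606744 + 2 \cdot 159 \cdot 19881 - 71550\right) - 11236 = \left(1070 + 96300 - 817419 - 8509068 + 606744 + 6322158 - 71550\right) - 11236 = -2371765 - 11236 = -2383001$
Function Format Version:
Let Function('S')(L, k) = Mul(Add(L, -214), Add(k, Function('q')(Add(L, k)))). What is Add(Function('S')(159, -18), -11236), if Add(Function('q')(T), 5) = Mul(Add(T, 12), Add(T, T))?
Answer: -2383001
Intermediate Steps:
Function('q')(T) = Add(-5, Mul(2, T, Add(12, T))) (Function('q')(T) = Add(-5, Mul(Add(T, 12), Add(T, T))) = Add(-5, Mul(Add(12, T), Mul(2, T))) = Add(-5, Mul(2, T, Add(12, T))))
Function('S')(L, k) = Mul(Add(-214, L), Add(-5, Mul(2, Pow(Add(L, k), 2)), Mul(24, L), Mul(25, k))) (Function('S')(L, k) = Mul(Add(L, -214), Add(k, Add(-5, Mul(2, Pow(Add(L, k), 2)), Mul(24, Add(L, k))))) = Mul(Add(-214, L), Add(k, Add(-5, Mul(2, Pow(Add(L, k), 2)), Add(Mul(24, L), Mul(24, k))))) = Mul(Add(-214, L), Add(k, Add(-5, Mul(2, Pow(Add(L, k), 2)), Mul(24, L), Mul(24, k)))) = Mul(Add(-214, L), Add(-5, Mul(2, Pow(Add(L, k), 2)), Mul(24, L), Mul(25, k))))
Add(Function('S')(159, -18), -11236) = Add(Add(1070, Mul(-5350, -18), Mul(-5141, 159), Mul(-428, Pow(Add(159, -18), 2)), Mul(24, Pow(159, 2)), Mul(2, 159, Pow(Add(159, -18), 2)), Mul(25, 159, -18)), -11236) = Add(Add(1070, 96300, -817419, Mul(-428, Pow(141, 2)), Mul(24, 25281), Mul(2, 159, Pow(141, 2)), -71550), -11236) = Add(Add(1070, 96300, -817419, Mul(-428, 19881), 606744, Mul(2, 159, 19881), -71550), -11236) = Add(Add(1070, 96300, -817419, -8509068, 606744, 6322158, -71550), -11236) = Add(-2371765, -11236) = -2383001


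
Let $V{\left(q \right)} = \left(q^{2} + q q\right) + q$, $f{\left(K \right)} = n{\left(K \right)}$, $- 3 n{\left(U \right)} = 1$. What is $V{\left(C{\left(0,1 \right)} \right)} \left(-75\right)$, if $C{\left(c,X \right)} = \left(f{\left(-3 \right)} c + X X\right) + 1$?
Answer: $-750$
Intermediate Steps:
$n{\left(U \right)} = - \frac{1}{3}$ ($n{\left(U \right)} = \left(- \frac{1}{3}\right) 1 = - \frac{1}{3}$)
$f{\left(K \right)} = - \frac{1}{3}$
$C{\left(c,X \right)} = 1 + X^{2} - \frac{c}{3}$ ($C{\left(c,X \right)} = \left(- \frac{c}{3} + X X\right) + 1 = \left(- \frac{c}{3} + X^{2}\right) + 1 = \left(X^{2} - \frac{c}{3}\right) + 1 = 1 + X^{2} - \frac{c}{3}$)
$V{\left(q \right)} = q + 2 q^{2}$ ($V{\left(q \right)} = \left(q^{2} + q^{2}\right) + q = 2 q^{2} + q = q + 2 q^{2}$)
$V{\left(C{\left(0,1 \right)} \right)} \left(-75\right) = \left(1 + 1^{2} - 0\right) \left(1 + 2 \left(1 + 1^{2} - 0\right)\right) \left(-75\right) = \left(1 + 1 + 0\right) \left(1 + 2 \left(1 + 1 + 0\right)\right) \left(-75\right) = 2 \left(1 + 2 \cdot 2\right) \left(-75\right) = 2 \left(1 + 4\right) \left(-75\right) = 2 \cdot 5 \left(-75\right) = 10 \left(-75\right) = -750$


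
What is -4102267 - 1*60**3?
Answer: -4318267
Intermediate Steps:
-4102267 - 1*60**3 = -4102267 - 1*216000 = -4102267 - 216000 = -4318267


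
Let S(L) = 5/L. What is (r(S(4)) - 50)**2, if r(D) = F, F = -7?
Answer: 3249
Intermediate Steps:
r(D) = -7
(r(S(4)) - 50)**2 = (-7 - 50)**2 = (-57)**2 = 3249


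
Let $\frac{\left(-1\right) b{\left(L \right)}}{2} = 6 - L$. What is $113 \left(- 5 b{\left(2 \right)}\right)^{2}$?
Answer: $180800$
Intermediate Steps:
$b{\left(L \right)} = -12 + 2 L$ ($b{\left(L \right)} = - 2 \left(6 - L\right) = -12 + 2 L$)
$113 \left(- 5 b{\left(2 \right)}\right)^{2} = 113 \left(- 5 \left(-12 + 2 \cdot 2\right)\right)^{2} = 113 \left(- 5 \left(-12 + 4\right)\right)^{2} = 113 \left(\left(-5\right) \left(-8\right)\right)^{2} = 113 \cdot 40^{2} = 113 \cdot 1600 = 180800$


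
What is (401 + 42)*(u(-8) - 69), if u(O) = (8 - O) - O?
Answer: -19935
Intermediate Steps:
u(O) = 8 - 2*O
(401 + 42)*(u(-8) - 69) = (401 + 42)*((8 - 2*(-8)) - 69) = 443*((8 + 16) - 69) = 443*(24 - 69) = 443*(-45) = -19935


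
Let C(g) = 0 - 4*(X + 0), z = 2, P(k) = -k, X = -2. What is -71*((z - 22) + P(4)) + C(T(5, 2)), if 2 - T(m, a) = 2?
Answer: 1712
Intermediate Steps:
T(m, a) = 0 (T(m, a) = 2 - 1*2 = 2 - 2 = 0)
C(g) = 8 (C(g) = 0 - 4*(-2 + 0) = 0 - 4*(-2) = 0 - 1*(-8) = 0 + 8 = 8)
-71*((z - 22) + P(4)) + C(T(5, 2)) = -71*((2 - 22) - 1*4) + 8 = -71*(-20 - 4) + 8 = -71*(-24) + 8 = 1704 + 8 = 1712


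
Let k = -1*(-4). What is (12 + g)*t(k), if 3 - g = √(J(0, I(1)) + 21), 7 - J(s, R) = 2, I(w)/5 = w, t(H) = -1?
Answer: -15 + √26 ≈ -9.9010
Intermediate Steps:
k = 4
I(w) = 5*w
J(s, R) = 5 (J(s, R) = 7 - 1*2 = 7 - 2 = 5)
g = 3 - √26 (g = 3 - √(5 + 21) = 3 - √26 ≈ -2.0990)
(12 + g)*t(k) = (12 + (3 - √26))*(-1) = (15 - √26)*(-1) = -15 + √26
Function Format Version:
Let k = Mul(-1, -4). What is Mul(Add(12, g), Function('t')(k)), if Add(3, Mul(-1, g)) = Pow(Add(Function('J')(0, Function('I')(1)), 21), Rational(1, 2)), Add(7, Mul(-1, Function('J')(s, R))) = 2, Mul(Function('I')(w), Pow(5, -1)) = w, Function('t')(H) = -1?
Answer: Add(-15, Pow(26, Rational(1, 2))) ≈ -9.9010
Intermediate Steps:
k = 4
Function('I')(w) = Mul(5, w)
Function('J')(s, R) = 5 (Function('J')(s, R) = Add(7, Mul(-1, 2)) = Add(7, -2) = 5)
g = Add(3, Mul(-1, Pow(26, Rational(1, 2)))) (g = Add(3, Mul(-1, Pow(Add(5, 21), Rational(1, 2)))) = Add(3, Mul(-1, Pow(26, Rational(1, 2)))) ≈ -2.0990)
Mul(Add(12, g), Function('t')(k)) = Mul(Add(12, Add(3, Mul(-1, Pow(26, Rational(1, 2))))), -1) = Mul(Add(15, Mul(-1, Pow(26, Rational(1, 2)))), -1) = Add(-15, Pow(26, Rational(1, 2)))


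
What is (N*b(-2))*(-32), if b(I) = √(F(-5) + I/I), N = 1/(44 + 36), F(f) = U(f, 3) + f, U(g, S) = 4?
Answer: 0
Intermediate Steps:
F(f) = 4 + f
N = 1/80 ≈ 0.012500
b(I) = 0 (b(I) = √((4 - 5) + I/I) = √(-1 + 1) = √0 = 0)
(N*b(-2))*(-32) = ((1/80)*0)*(-32) = 0*(-32) = 0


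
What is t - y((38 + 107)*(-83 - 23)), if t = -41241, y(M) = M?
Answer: -25871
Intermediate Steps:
t - y((38 + 107)*(-83 - 23)) = -41241 - (38 + 107)*(-83 - 23) = -41241 - 145*(-106) = -41241 - 1*(-15370) = -41241 + 15370 = -25871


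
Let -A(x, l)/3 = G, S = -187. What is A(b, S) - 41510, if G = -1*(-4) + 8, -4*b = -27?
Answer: -41546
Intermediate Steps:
b = 27/4 (b = -1/4*(-27) = 27/4 ≈ 6.7500)
G = 12 (G = 4 + 8 = 12)
A(x, l) = -36 (A(x, l) = -3*12 = -36)
A(b, S) - 41510 = -36 - 41510 = -41546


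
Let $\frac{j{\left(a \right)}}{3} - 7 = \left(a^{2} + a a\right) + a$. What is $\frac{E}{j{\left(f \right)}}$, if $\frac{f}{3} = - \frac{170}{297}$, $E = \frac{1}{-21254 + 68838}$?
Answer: $\frac{3267}{5214111968} \approx 6.2657 \cdot 10^{-7}$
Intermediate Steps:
$E = \frac{1}{47584} \approx 2.1015 \cdot 10^{-5}$
$f = - \frac{170}{99}$ ($f = 3 \left(- \frac{170}{297}\right) = - \frac{170}{99} \approx -1.7172$)
$j{\left(a \right)} = 21 + 3 a + 6 a^{2}$ ($j{\left(a \right)} = 21 + 3 \left(\left(a^{2} + a a\right) + a\right) = 21 + 3 \left(\left(a^{2} + a^{2}\right) + a\right) = 21 + 3 \left(2 a^{2} + a\right) = 21 + 3 \left(a + 2 a^{2}\right) = 21 + \left(3 a + 6 a^{2}\right) = 21 + 3 a + 6 a^{2}$)
$\frac{E}{j{\left(f \right)}} = \frac{1}{47584 \left(21 + 3 \left(- \frac{170}{99}\right) + 6 \left(- \frac{170}{99}\right)^{2}\right)} = \frac{1}{47584 \left(21 - \frac{170}{33} + 6 \cdot \frac{28900}{9801}\right)} = \frac{1}{47584 \left(21 - \frac{170}{33} + \frac{57800}{3267}\right)} = \frac{1}{47584 \cdot \frac{109577}{3267}} = \frac{1}{47584} \cdot \frac{3267}{109577} = \frac{3267}{5214111968}$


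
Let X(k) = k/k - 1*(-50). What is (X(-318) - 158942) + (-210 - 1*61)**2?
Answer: -85450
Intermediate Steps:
X(k) = 51 (X(k) = 1 + 50 = 51)
(X(-318) - 158942) + (-210 - 1*61)**2 = (51 - 158942) + (-210 - 1*61)**2 = -158891 + (-210 - 61)**2 = -158891 + (-271)**2 = -158891 + 73441 = -85450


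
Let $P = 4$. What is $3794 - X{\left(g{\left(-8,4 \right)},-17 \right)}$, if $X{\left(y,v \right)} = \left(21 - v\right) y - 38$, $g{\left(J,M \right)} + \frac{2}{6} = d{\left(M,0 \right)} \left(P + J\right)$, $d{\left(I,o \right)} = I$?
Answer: $\frac{13358}{3} \approx 4452.7$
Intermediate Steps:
$g{\left(J,M \right)} = - \frac{1}{3} + M \left(4 + J\right)$
$X{\left(y,v \right)} = -38 + y \left(21 - v\right)$ ($X{\left(y,v \right)} = y \left(21 - v\right) - 38 = -38 + y \left(21 - v\right)$)
$3794 - X{\left(g{\left(-8,4 \right)},-17 \right)} = 3794 - \left(-38 + 21 \left(- \frac{1}{3} + 4 \cdot 4 - 32\right) - - 17 \left(- \frac{1}{3} + 4 \cdot 4 - 32\right)\right) = 3794 - \left(-38 + 21 \left(- \frac{1}{3} + 16 - 32\right) - - 17 \left(- \frac{1}{3} + 16 - 32\right)\right) = 3794 - \left(-38 + 21 \left(- \frac{49}{3}\right) - \left(-17\right) \left(- \frac{49}{3}\right)\right) = 3794 - \left(-38 - 343 - \frac{833}{3}\right) = 3794 - - \frac{1976}{3} = 3794 + \frac{1976}{3} = \frac{13358}{3}$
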